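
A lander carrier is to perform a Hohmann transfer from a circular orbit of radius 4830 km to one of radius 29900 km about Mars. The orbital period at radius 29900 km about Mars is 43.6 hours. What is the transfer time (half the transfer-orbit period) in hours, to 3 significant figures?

t = 9.65 hours

From Kepler's third law T² = 4π²r³/μ at r = 29900 km, T = 43.6 hours = 43.6 × 3600 s = 1.5696×10^5 s: μ = 4π²r³/T² = 42834.7 km³/s².
The Hohmann ellipse has a_t = (r₁ + r₂)/2 = 17365 km.
Half the transfer-orbit period gives t = π√(a_t³/μ) = 34730 s.
Converting: 34730 s ÷ 3600 s/hour = 9.65 hours.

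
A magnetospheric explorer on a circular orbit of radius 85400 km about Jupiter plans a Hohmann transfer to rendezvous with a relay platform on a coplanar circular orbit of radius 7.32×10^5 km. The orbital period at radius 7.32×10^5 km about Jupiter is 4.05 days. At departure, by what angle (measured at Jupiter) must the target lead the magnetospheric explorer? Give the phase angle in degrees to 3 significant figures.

φ = 105°

From Kepler's third law T² = 4π²r³/μ at r = 7.32×10^5 km, T = 4.05 days = 4.05 × 86400 s = 3.4992×10^5 s: μ = 4π²r³/T² = 1.26461×10^8 km³/s².
Semi-major axis of the transfer orbit: a_t = (85400 + 7.320×10^5)/2 = 4.087×10^5 km.
The half-period of the transfer ellipse is t = π√(a_t³/μ) = 72993 s.
Target angular speed ω₂ = √(μ/r₂³) = 1.7956×10^-5 rad/s.
Angle swept by the target during transfer: ω₂·t = 1.3107 rad = 75.10°.
The magnetospheric explorer traverses 180° on the transfer ellipse, so the target must lead by 180° − 75.10° = 105°.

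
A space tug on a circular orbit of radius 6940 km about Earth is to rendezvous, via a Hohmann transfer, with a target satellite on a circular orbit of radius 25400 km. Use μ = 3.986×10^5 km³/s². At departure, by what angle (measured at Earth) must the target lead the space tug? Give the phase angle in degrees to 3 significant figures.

The Hohmann ellipse has a_t = (r₁ + r₂)/2 = 16170 km.
Transfer time t = π√(a_t³/μ) = 10231.66 s.
Target angular speed ω₂ = √(μ/r₂³) = 1.559617×10^-4 rad/s.
Angle swept by the target during transfer: ω₂·t = 1.5957 rad = 91.43°.
Arrival is 180° from departure on the ellipse, so φ = 180° − 91.43° = 88.6°.

φ = 88.6°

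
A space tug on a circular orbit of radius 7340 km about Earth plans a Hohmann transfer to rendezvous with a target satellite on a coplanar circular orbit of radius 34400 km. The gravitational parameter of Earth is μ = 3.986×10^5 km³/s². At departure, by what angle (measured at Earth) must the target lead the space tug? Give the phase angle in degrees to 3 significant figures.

φ = 94.9°

The Hohmann ellipse has a_t = (r₁ + r₂)/2 = 20870 km.
The half-period of the transfer ellipse is t = π√(a_t³/μ) = 15003 s.
Target angular speed ω₂ = √(μ/r₂³) = 9.8953×10^-5 rad/s.
Angle swept by the target during transfer: ω₂·t = 1.4846 rad = 85.06°.
Arrival is 180° from departure on the ellipse, so φ = 180° − 85.06° = 94.9°.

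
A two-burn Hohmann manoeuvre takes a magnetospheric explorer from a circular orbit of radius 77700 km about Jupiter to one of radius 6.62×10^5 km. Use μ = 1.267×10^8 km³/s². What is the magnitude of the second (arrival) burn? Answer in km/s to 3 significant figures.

Transfer-ellipse semi-major axis a_t = (r₁ + r₂)/2 = (77700 + 6.620×10^5)/2 = 3.6985×10^5 km.
On the circular orbit at r = 6.620×10^5 km, v_c = √(μ/r) = 13.834 km/s.
Vis-viva on the transfer ellipse at r = 6.620×10^5 km gives v_t = √[μ(2/r − 1/a_t)] = 6.3410 km/s.
Δv₂ = |v_t − v_c| = |6.3410 − 13.834| = 7.493 km/s.

Δv₂ = 7.49 km/s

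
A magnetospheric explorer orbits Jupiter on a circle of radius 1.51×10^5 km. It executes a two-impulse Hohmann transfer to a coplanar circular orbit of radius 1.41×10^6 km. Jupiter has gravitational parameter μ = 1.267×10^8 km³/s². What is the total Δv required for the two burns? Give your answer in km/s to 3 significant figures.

The Hohmann ellipse has a_t = (r₁ + r₂)/2 = 7.805×10^5 km.
At r₁ the circular-orbit speed is v₁ = √(μ/r₁) = 28.9668 km/s.
On the transfer ellipse at r₁, vis-viva gives v_p = √[μ(2/r₁ − 1/a_t)] = 38.9335 km/s.
First burn Δv₁ = |v_p − v₁| = 9.967 km/s.
Circular speed at r₂: v₂ = √(μ/r₂) = 9.479 km/s.
Transfer-orbit speed at r₂: v_a = √[μ(2/r₂ − 1/a_t)] = 4.169 km/s.
Second burn Δv₂ = |v₂ − v_a| = 5.310 km/s.
Total Δv = Δv₁ + Δv₂ = 15.28 km/s.

Δv = 15.3 km/s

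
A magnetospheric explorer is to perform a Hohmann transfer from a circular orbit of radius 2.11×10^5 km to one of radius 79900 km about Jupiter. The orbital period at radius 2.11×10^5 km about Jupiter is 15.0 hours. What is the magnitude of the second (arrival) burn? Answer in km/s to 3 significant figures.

From Kepler's third law T² = 4π²r³/μ at r = 2.11×10^5 km, T = 15.0 hours = 15.0 × 3600 s = 54000 s: μ = 4π²r³/T² = 1.27180×10^8 km³/s².
The Hohmann ellipse has a_t = (r₁ + r₂)/2 = 1.4545×10^5 km.
Circular speed at r = 79900 km: v_c = √(μ/r) = 39.897 km/s.
Vis-viva on the transfer ellipse at r = 79900 km gives v_t = √[μ(2/r − 1/a_t)] = 48.053 km/s.
Δv₂ = |v_t − v_c| = |48.053 − 39.897| = 8.156 km/s.

Δv₂ = 8.16 km/s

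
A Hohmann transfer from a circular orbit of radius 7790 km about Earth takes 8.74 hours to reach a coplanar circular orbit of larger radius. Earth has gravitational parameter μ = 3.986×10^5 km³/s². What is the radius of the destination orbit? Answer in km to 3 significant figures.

r₂ = 60600 km

Transfer time t = 8.74 hours = 31464 s, and t = π√(a_t³/μ).
So a_t = (μ t²/π²)^(1/3) = (3.986×10^5 × (31464)² / π²)^(1/3) = 34194 km.
Since a_t = (r₁ + r₂)/2, r₂ = 2a_t − r₁ = 2×34194 − 7790 = 60598 km.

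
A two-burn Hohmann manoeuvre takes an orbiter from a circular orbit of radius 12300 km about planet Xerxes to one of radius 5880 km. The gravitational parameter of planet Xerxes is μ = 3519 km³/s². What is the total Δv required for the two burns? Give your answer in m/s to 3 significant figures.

Semi-major axis of the transfer orbit: a_t = (12300 + 5880)/2 = 9090 km.
At r₁ the circular-orbit speed is v₁ = √(μ/r₁) = 0.5349 km/s.
On the transfer ellipse at r₁, v² = μ(2/r − 1/a) gives v_a = √[μ(2/r₁ − 1/a_t)] = 0.4302 km/s.
First burn Δv₁ = |v_a − v₁| = 0.1047 km/s.
At r₂, v₂ = √(μ/r₂) = 0.7736 km/s.
Transfer-orbit speed at r₂: v_p = √[μ(2/r₂ − 1/a_t)] = 0.8999 km/s.
Second burn Δv₂ = |v₂ − v_p| = 0.1263 km/s.
Δv = Δv₁ + Δv₂ = 0.1047 + 0.1263 = 0.2310 km/s.

Δv = 231 m/s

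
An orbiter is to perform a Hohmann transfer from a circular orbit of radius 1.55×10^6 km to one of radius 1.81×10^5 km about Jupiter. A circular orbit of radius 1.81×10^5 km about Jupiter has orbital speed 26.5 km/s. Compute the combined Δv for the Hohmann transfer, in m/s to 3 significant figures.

Δv = 13900 m/s

From the circular-orbit relation v² = μ/r at r = 1.81×10^5 km: μ = v²r = (26.5)² × 1.81×10^5 = 1.27107×10^8 km³/s².
Transfer-ellipse semi-major axis a_t = (r₁ + r₂)/2 = (1.550×10^6 + 1.810×10^5)/2 = 8.655×10^5 km.
At r₁ the circular-orbit speed is v₁ = √(μ/r₁) = 9.0556 km/s.
Transfer-orbit speed at r₁ (vis-viva): v_a = √[μ(2/r₁ − 1/a_t)] = 4.1412 km/s.
First burn Δv₁ = |v_a − v₁| = 4.914 km/s.
At r₂, v₂ = √(μ/r₂) = 26.500 km/s.
Transfer-orbit speed at r₂: v_p = √[μ(2/r₂ − 1/a_t)] = 35.463 km/s.
Second burn Δv₂ = |v₂ − v_p| = 8.963 km/s.
Δv = Δv₁ + Δv₂ = 4.914 + 8.963 = 13.88 km/s.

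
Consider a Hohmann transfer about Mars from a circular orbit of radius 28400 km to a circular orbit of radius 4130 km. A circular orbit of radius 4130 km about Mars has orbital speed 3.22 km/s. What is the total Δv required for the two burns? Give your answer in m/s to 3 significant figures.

From the circular-orbit relation v² = μ/r at r = 4130 km: μ = v²r = (3.22)² × 4130 = 42821.5 km³/s².
Semi-major axis of the transfer orbit: a_t = (28400 + 4130)/2 = 16265 km.
Circular speed at r₁: v₁ = √(μ/r₁) = √(42821.5/28400) = 1.228 km/s.
Transfer-orbit speed at r₁ (vis-viva equation): v_a = √[μ(2/r₁ − 1/a_t)] = 0.6188 km/s.
First burn Δv₁ = |v_a − v₁| = 0.6092 km/s.
At r₂, v₂ = √(μ/r₂) = 3.220 km/s.
Transfer-orbit speed at r₂: v_p = √[μ(2/r₂ − 1/a_t)] = 4.255 km/s.
Second burn Δv₂ = |v₂ − v_p| = 1.035 km/s.
Total Δv = Δv₁ + Δv₂ = 1.644 km/s.

Δv = 1640 m/s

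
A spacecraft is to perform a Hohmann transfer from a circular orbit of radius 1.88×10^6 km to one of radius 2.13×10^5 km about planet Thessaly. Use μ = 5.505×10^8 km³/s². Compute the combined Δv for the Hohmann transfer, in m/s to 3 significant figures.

The Hohmann ellipse has a_t = (r₁ + r₂)/2 = 1.0465×10^6 km.
At r₁ the circular-orbit speed is v₁ = √(μ/r₁) = 17.112 km/s.
On the transfer ellipse at r₁, v² = μ(2/r − 1/a) gives v_a = √[μ(2/r₁ − 1/a_t)] = 7.7200 km/s.
First burn Δv₁ = |v_a − v₁| = 9.392 km/s.
At r₂, v₂ = √(μ/r₂) = 50.84 km/s.
Transfer-orbit speed at r₂: v_p = √[μ(2/r₂ − 1/a_t)] = 68.14 km/s.
Second burn Δv₂ = |v₂ − v_p| = 17.30 km/s.
Δv = Δv₁ + Δv₂ = 9.392 + 17.30 = 26.69 km/s.

Δv = 26700 m/s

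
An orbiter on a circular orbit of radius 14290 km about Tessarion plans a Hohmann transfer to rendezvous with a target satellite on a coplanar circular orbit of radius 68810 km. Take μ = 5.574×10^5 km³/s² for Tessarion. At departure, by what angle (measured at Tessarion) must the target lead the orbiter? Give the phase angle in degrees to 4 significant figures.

φ = 95.54°

The Hohmann ellipse has a_t = (r₁ + r₂)/2 = 41550 km.
Transfer time t = π√(a_t³/μ) = 35640 s.
Target angular speed ω₂ = √(μ/r₂³) = 4.136×10^-5 rad/s.
Angle swept by the target during transfer: ω₂·t = 1.4741 rad = 84.46°.
Arrival is 180° from departure on the ellipse, so φ = 180° − 84.46° = 95.54°.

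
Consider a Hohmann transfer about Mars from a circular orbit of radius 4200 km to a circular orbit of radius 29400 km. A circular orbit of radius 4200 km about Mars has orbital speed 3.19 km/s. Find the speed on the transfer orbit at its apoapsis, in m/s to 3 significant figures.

v = 603 m/s

From the circular-orbit relation v² = μ/r at r = 4200 km: μ = v²r = (3.19)² × 4200 = 42739.6 km³/s².
Semi-major axis of the transfer orbit: a_t = (4200 + 29400)/2 = 16800 km.
At apoapsis, r = 29400 km.
From the vis-viva equation, v = √[μ(2/r − 1/a_t)] = 0.6029 km/s.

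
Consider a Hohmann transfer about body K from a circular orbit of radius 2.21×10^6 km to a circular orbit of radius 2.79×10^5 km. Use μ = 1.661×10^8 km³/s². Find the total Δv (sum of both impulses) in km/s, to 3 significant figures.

Transfer-ellipse semi-major axis a_t = (r₁ + r₂)/2 = (2.210×10^6 + 2.790×10^5)/2 = 1.2445×10^6 km.
Circular speed at r₁: v₁ = √(μ/r₁) = √(1.661×10^8/2.210×10^6) = 8.6694 km/s.
Transfer-orbit speed at r₁ (vis-viva equation): v_a = √[μ(2/r₁ − 1/a_t)] = 4.1048 km/s.
First burn Δv₁ = |v_a − v₁| = 4.565 km/s.
Circular speed at r₂: v₂ = √(μ/r₂) = 24.400 km/s.
Transfer-orbit speed at r₂: v_p = √[μ(2/r₂ − 1/a_t)] = 32.515 km/s.
Second burn Δv₂ = |v₂ − v_p| = 8.115 km/s.
Total Δv = Δv₁ + Δv₂ = 12.68 km/s.

Δv = 12.7 km/s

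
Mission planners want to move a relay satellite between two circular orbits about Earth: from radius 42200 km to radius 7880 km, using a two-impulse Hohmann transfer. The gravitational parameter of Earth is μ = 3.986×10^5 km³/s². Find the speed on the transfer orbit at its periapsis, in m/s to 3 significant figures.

Semi-major axis of the transfer orbit: a_t = (42200 + 7880)/2 = 25040 km.
At periapsis, r = 7880 km.
Applying v² = μ(2/r − 1/a_t): v = 9.233 km/s.

v = 9230 m/s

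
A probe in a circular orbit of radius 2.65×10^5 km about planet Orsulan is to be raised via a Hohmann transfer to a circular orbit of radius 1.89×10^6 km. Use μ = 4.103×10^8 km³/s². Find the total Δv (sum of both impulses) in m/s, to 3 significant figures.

Δv = 20200 m/s

Semi-major axis of the transfer orbit: a_t = (2.650×10^5 + 1.890×10^6)/2 = 1.0775×10^6 km.
Circular speed at r₁: v₁ = √(μ/r₁) = √(4.103×10^8/2.650×10^5) = 39.348 km/s.
Transfer-orbit speed at r₁ (vis-viva equation): v_p = √[μ(2/r₁ − 1/a_t)] = 52.113 km/s.
First burn Δv₁ = |v_p − v₁| = 12.765 km/s.
At r₂, v₂ = √(μ/r₂) = 14.734 km/s.
Transfer-orbit speed at r₂: v_a = √[μ(2/r₂ − 1/a_t)] = 7.3069 km/s.
Second burn Δv₂ = |v₂ − v_a| = 7.4271 km/s.
Δv = Δv₁ + Δv₂ = 12.765 + 7.4271 = 20.19 km/s.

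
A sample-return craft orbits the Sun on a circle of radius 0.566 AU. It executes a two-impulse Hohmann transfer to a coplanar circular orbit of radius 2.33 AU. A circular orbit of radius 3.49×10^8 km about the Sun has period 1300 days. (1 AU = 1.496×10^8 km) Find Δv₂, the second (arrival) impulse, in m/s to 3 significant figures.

Δv₂ = 7320 m/s

From Kepler's third law T² = 4π²r³/μ at r = 3.49×10^8 km, T = 1300 days = 1300 × 86400 s = 1.1232×10^8 s: μ = 4π²r³/T² = 1.33021×10^11 km³/s².
In km: r₁ = 0.566 × 1.496×10^8 = 8.46736×10^7 km; r₂ = 2.33 × 1.496×10^8 = 3.48568×10^8 km.
The Hohmann ellipse has a_t = (r₁ + r₂)/2 = 2.166208×10^8 km.
On the circular orbit at r = 3.48568×10^8 km, v_c = √(μ/r) = 19.5352 km/s.
Vis-viva on the transfer ellipse at r = 3.48568×10^8 km gives v_t = √[μ(2/r − 1/a_t)] = 12.2135 km/s.
Δv₂ = |v_t − v_c| = |12.2135 − 19.5352| = 7.322 km/s.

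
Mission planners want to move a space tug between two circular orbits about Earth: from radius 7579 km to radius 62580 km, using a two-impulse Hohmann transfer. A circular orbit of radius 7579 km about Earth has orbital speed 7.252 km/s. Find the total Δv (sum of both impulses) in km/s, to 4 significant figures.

Δv = 3.785 km/s

From the circular-orbit relation v² = μ/r at r = 7579 km: μ = v²r = (7.252)² × 7579 = 3.98591×10^5 km³/s².
Semi-major axis of the transfer orbit: a_t = (7579 + 62580)/2 = 35079.5 km.
At r₁ the circular-orbit speed is v₁ = √(μ/r₁) = 7.252 km/s.
Transfer-orbit speed at r₁ (vis-viva equation): v_p = √[μ(2/r₁ − 1/a_t)] = 9.686 km/s.
First burn Δv₁ = |v_p − v₁| = 2.434 km/s.
Circular speed at r₂: v₂ = √(μ/r₂) = 2.524 km/s.
Transfer-orbit speed at r₂: v_a = √[μ(2/r₂ − 1/a_t)] = 1.173 km/s.
Second burn Δv₂ = |v₂ − v_a| = 1.351 km/s.
Total Δv = Δv₁ + Δv₂ = 3.785 km/s.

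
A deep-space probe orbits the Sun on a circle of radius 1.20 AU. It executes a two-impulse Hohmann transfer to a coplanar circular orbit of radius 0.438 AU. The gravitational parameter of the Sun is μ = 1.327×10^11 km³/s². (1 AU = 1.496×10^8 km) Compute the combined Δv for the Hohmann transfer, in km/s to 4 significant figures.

In km: r₁ = 1.20 × 1.496×10^8 = 1.7952×10^8 km; r₂ = 0.438 × 1.496×10^8 = 6.55248×10^7 km.
Semi-major axis of the transfer orbit: a_t = (1.7952×10^8 + 6.55248×10^7)/2 = 1.225224×10^8 km.
At r₁ the circular-orbit speed is v₁ = √(μ/r₁) = 27.188 km/s.
On the transfer ellipse at r₁, v² = μ(2/r − 1/a) gives v_a = √[μ(2/r₁ − 1/a_t)] = 19.883 km/s.
First burn Δv₁ = |v_a − v₁| = 7.305 km/s.
At r₂, v₂ = √(μ/r₂) = 45.002 km/s.
Transfer-orbit speed at r₂: v_p = √[μ(2/r₂ − 1/a_t)] = 54.473 km/s.
Second burn Δv₂ = |v₂ − v_p| = 9.471 km/s.
Total Δv = Δv₁ + Δv₂ = 16.78 km/s.

Δv = 16.78 km/s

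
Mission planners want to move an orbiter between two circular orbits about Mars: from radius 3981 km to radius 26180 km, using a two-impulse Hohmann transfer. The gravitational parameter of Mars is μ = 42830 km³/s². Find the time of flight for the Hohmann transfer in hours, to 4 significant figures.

t = 7.809 hours

Transfer-ellipse semi-major axis a_t = (r₁ + r₂)/2 = (3981 + 26180)/2 = 15080.5 km.
By Kepler's third law the transfer-orbit period is T = 2π√(a_t³/μ), so t = T/2 = 28112 s.
Converting: 28112 s ÷ 3600 s/hour = 7.809 hours.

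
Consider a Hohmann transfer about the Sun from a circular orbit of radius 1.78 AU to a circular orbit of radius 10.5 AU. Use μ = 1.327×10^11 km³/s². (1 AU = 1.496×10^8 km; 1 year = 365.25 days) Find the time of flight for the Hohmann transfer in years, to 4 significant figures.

In km: r₁ = 1.78 × 1.496×10^8 = 2.66288×10^8 km; r₂ = 10.5 × 1.496×10^8 = 1.5708×10^9 km.
Transfer-ellipse semi-major axis a_t = (r₁ + r₂)/2 = (2.66288×10^8 + 1.5708×10^9)/2 = 9.18544×10^8 km.
Transfer time t = π√(a_t³/μ) = π√((9.18544×10^8)³ / 1.327×10^11) = 2.401×10^8 s.
Converting: 2.401×10^8 s ÷ 3.15576×10^7 s/year (365.25 × 86400) = 7.608 years.

t = 7.608 years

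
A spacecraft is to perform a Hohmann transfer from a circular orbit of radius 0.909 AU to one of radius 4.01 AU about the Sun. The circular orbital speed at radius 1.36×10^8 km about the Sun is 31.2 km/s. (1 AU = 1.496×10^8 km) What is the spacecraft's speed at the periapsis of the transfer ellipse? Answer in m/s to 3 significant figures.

From the circular-orbit relation v² = μ/r at r = 1.36×10^8 km: μ = v²r = (31.2)² × 1.36×10^8 = 1.32388×10^11 km³/s².
In km: r₁ = 0.909 × 1.496×10^8 = 1.359864×10^8 km; r₂ = 4.01 × 1.496×10^8 = 5.99896×10^8 km.
Semi-major axis of the transfer orbit: a_t = (1.359864×10^8 + 5.99896×10^8)/2 = 3.679412×10^8 km.
The periapsis of the transfer ellipse is at r = 1.359864×10^8 km.
Vis-viva: v = √[μ(2/r − 1/a_t)] = √[1.32388×10^11 × (2/1.359864×10^8 − 1/3.679412×10^8)] = 39.84 km/s.

v = 39800 m/s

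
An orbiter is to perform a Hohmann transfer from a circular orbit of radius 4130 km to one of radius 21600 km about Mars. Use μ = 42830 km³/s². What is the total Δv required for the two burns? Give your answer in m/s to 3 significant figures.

Transfer-ellipse semi-major axis a_t = (r₁ + r₂)/2 = (4130 + 21600)/2 = 12865 km.
At r₁ the circular-orbit speed is v₁ = √(μ/r₁) = 3.2203 km/s.
On the transfer ellipse at r₁, vis-viva gives v_p = √[μ(2/r₁ − 1/a_t)] = 4.1727 km/s.
First burn Δv₁ = |v_p − v₁| = 0.9524 km/s.
At r₂, v₂ = √(μ/r₂) = 1.4081 km/s.
Transfer-orbit speed at r₂: v_a = √[μ(2/r₂ − 1/a_t)] = 0.79784 km/s.
Second burn Δv₂ = |v₂ − v_a| = 0.6103 km/s.
Δv = Δv₁ + Δv₂ = 0.9524 + 0.6103 = 1.563 km/s.

Δv = 1560 m/s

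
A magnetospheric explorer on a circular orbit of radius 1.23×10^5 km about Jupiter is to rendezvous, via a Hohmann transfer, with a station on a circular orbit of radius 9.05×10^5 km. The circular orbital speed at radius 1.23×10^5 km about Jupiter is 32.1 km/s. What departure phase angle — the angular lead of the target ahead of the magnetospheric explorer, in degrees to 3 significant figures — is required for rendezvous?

φ = 103°

From the circular-orbit relation v² = μ/r at r = 1.23×10^5 km: μ = v²r = (32.1)² × 1.23×10^5 = 1.26740×10^8 km³/s².
Semi-major axis of the transfer orbit: a_t = (1.230×10^5 + 9.050×10^5)/2 = 5.140×10^5 km.
The half-period of the transfer ellipse is t = π√(a_t³/μ) = 1.02834×10^5 s.
Target angular speed ω₂ = √(μ/r₂³) = 1.30763×10^-5 rad/s.
Angle swept by the target during transfer: ω₂·t = 1.344688 rad = 77.04°.
Arrival is 180° from departure on the ellipse, so φ = 180° − 77.04° = 103°.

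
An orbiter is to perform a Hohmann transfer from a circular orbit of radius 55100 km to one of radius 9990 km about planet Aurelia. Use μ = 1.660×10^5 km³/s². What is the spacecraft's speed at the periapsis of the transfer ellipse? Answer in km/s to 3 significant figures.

The Hohmann ellipse has a_t = (r₁ + r₂)/2 = 32545 km.
The periapsis of the transfer ellipse is at r = 9990 km.
Applying v² = μ(2/r − 1/a_t): v = 5.304 km/s.

v = 5.30 km/s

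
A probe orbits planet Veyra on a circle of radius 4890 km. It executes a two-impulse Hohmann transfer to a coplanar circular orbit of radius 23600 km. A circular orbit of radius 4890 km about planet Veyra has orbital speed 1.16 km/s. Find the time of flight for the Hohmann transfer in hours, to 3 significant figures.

t = 18.3 hours

From the circular-orbit relation v² = μ/r at r = 4890 km: μ = v²r = (1.16)² × 4890 = 6579.98 km³/s².
Semi-major axis of the transfer orbit: a_t = (4890 + 23600)/2 = 14245 km.
By Kepler's third law the transfer-orbit period is T = 2π√(a_t³/μ), so t = T/2 = 65850 s.
Converting: 65850 s ÷ 3600 s/hour = 18.3 hours.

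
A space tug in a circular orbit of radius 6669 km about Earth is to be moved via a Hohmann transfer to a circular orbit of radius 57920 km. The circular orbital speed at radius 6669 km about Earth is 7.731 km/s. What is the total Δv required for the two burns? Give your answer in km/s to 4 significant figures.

From the circular-orbit relation v² = μ/r at r = 6669 km: μ = v²r = (7.731)² × 6669 = 3.98595×10^5 km³/s².
The Hohmann ellipse has a_t = (r₁ + r₂)/2 = 32294.5 km.
Circular speed at r₁: v₁ = √(μ/r₁) = √(3.98595×10^5/6669) = 7.73100 km/s.
On the transfer ellipse at r₁, vis-viva gives v_p = √[μ(2/r₁ − 1/a_t)] = 10.3535 km/s.
First burn Δv₁ = |v_p − v₁| = 2.6225 km/s.
Circular speed at r₂: v₂ = √(μ/r₂) = 2.6233 km/s.
Transfer-orbit speed at r₂: v_a = √[μ(2/r₂ − 1/a_t)] = 1.1921 km/s.
Second burn Δv₂ = |v₂ − v_a| = 1.4312 km/s.
Total Δv = Δv₁ + Δv₂ = 4.054 km/s.

Δv = 4.054 km/s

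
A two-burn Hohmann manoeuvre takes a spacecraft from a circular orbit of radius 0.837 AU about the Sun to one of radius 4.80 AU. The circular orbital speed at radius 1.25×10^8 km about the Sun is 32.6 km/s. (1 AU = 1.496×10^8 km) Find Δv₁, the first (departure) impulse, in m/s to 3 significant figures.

From the circular-orbit relation v² = μ/r at r = 1.25×10^8 km: μ = v²r = (32.6)² × 1.25×10^8 = 1.32845×10^11 km³/s².
In km: r₁ = 0.837 × 1.496×10^8 = 1.252152×10^8 km; r₂ = 4.80 × 1.496×10^8 = 7.1808×10^8 km.
The Hohmann ellipse has a_t = (r₁ + r₂)/2 = 4.216476×10^8 km.
On the circular orbit at r = 1.252152×10^8 km, v_c = √(μ/r) = 32.572 km/s.
Transfer-orbit speed at the same r (vis-viva, a = a_t): v_t = √[μ(2/r − 1/a_t)] = 42.507 km/s.
Δv₁ = |v_t − v_c| = |42.507 − 32.572| = 9.935 km/s.

Δv₁ = 9930 m/s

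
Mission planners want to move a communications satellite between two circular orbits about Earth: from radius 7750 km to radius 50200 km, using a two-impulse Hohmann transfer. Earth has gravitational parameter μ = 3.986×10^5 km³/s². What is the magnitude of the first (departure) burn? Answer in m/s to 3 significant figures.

Δv₁ = 2270 m/s

Transfer-ellipse semi-major axis a_t = (r₁ + r₂)/2 = (7750 + 50200)/2 = 28975 km.
On the circular orbit at r = 7750 km, v_c = √(μ/r) = 7.172 km/s.
Transfer-orbit speed at the same r (vis-viva, a = a_t): v_t = √[μ(2/r − 1/a_t)] = 9.440 km/s.
Δv₁ = |v_t − v_c| = |9.440 − 7.172| = 2.268 km/s.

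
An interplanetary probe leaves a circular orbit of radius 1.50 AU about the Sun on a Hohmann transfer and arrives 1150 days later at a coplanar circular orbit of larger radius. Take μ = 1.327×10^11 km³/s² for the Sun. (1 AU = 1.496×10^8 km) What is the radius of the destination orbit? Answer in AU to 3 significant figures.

In km: r₁ = 1.50 × 1.496×10^8 = 2.244×10^8 km.
Transfer time t = 1150 days = 9.936×10^7 s, and t = π√(a_t³/μ).
So a_t = (μ t²/π²)^(1/3) = (1.327×10^11 × (9.936×10^7)² / π²)^(1/3) = 5.1011×10^8 km.
Since a_t = (r₁ + r₂)/2, r₂ = 2a_t − r₁ = 2×5.1011×10^8 − 2.244×10^8 = 7.9582×10^8 km.
In AU: r₂ = 7.9582×10^8 / 1.496×10^8 = 5.32 AU.

r₂ = 5.32 AU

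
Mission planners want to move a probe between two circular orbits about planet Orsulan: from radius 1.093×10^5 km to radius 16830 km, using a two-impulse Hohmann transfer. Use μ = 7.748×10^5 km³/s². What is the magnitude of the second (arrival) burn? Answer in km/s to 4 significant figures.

Δv₂ = 2.147 km/s

The Hohmann ellipse has a_t = (r₁ + r₂)/2 = 63065 km.
Circular speed at r = 16830 km: v_c = √(μ/r) = 6.785 km/s.
Transfer-orbit speed at the same r (vis-viva, a = a_t): v_t = √[μ(2/r − 1/a_t)] = 8.932 km/s.
Δv₂ = |v_t − v_c| = |8.932 − 6.785| = 2.147 km/s.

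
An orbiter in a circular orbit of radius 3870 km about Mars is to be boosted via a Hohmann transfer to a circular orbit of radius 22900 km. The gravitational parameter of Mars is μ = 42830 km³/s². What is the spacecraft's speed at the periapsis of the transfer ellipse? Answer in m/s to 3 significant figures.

Semi-major axis of the transfer orbit: a_t = (3870 + 22900)/2 = 13385 km.
At periapsis, r = 3870 km.
Applying v² = μ(2/r − 1/a_t): v = 4.351 km/s.

v = 4350 m/s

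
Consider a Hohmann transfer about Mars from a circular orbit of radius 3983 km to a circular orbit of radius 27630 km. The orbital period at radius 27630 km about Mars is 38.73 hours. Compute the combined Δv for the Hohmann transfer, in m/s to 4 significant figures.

Δv = 1676 m/s

From Kepler's third law T² = 4π²r³/μ at r = 27630 km, T = 38.73 hours = 38.73 × 3600 s = 1.39428×10^5 s: μ = 4π²r³/T² = 42835.4 km³/s².
The Hohmann ellipse has a_t = (r₁ + r₂)/2 = 15806.5 km.
Circular speed at r₁: v₁ = √(μ/r₁) = √(42835.4/3983) = 3.2794 km/s.
Transfer-orbit speed at r₁ (v² = μ(2/r − 1/a)): v_p = √[μ(2/r₁ − 1/a_t)] = 4.3358 km/s.
First burn Δv₁ = |v_p − v₁| = 1.056 km/s.
Circular speed at r₂: v₂ = √(μ/r₂) = 1.2451 km/s.
Transfer-orbit speed at r₂: v_a = √[μ(2/r₂ − 1/a_t)] = 0.62503 km/s.
Second burn Δv₂ = |v₂ − v_a| = 0.6201 km/s.
Total Δv = Δv₁ + Δv₂ = 1.676 km/s.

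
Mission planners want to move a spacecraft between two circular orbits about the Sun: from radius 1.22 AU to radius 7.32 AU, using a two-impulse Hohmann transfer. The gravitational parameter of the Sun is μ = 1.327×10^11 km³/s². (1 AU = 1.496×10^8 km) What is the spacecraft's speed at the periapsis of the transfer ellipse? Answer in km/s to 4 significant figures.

In km: r₁ = 1.22 × 1.496×10^8 = 1.82512×10^8 km; r₂ = 7.32 × 1.496×10^8 = 1.095072×10^9 km.
Semi-major axis of the transfer orbit: a_t = (1.82512×10^8 + 1.095072×10^9)/2 = 6.38792×10^8 km.
The periapsis of the transfer ellipse is at r = 1.82512×10^8 km.
Applying v² = μ(2/r − 1/a_t): v = 35.30 km/s.

v = 35.30 km/s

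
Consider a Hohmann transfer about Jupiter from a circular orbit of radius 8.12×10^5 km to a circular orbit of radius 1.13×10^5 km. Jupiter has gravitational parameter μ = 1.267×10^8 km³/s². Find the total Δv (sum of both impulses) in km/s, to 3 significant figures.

Transfer-ellipse semi-major axis a_t = (r₁ + r₂)/2 = (8.120×10^5 + 1.130×10^5)/2 = 4.625×10^5 km.
At r₁ the circular-orbit speed is v₁ = √(μ/r₁) = 12.491 km/s.
On the transfer ellipse at r₁, vis-viva equation gives v_a = √[μ(2/r₁ − 1/a_t)] = 6.1744 km/s.
First burn Δv₁ = |v_a − v₁| = 6.317 km/s.
Circular speed at r₂: v₂ = √(μ/r₂) = 33.485 km/s.
Transfer-orbit speed at r₂: v_p = √[μ(2/r₂ − 1/a_t)] = 44.368 km/s.
Second burn Δv₂ = |v₂ − v_p| = 10.88 km/s.
Δv = Δv₁ + Δv₂ = 6.317 + 10.88 = 17.20 km/s.

Δv = 17.2 km/s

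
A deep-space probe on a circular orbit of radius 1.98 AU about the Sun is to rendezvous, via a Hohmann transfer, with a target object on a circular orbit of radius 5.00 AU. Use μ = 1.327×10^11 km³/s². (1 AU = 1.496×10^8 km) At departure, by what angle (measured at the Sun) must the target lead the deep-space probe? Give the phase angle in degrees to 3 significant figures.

φ = 75.0°

In km: r₁ = 1.98 × 1.496×10^8 = 2.96208×10^8 km; r₂ = 5.00 × 1.496×10^8 = 7.480×10^8 km.
Semi-major axis of the transfer orbit: a_t = (2.96208×10^8 + 7.480×10^8)/2 = 5.22104×10^8 km.
The half-period of the transfer ellipse is t = π√(a_t³/μ) = 1.0288×10^8 s.
Target angular speed ω₂ = √(μ/r₂³) = 1.7807×10^-8 rad/s.
Angle swept by the target during transfer: ω₂·t = 1.832 rad = 105.0°.
The deep-space probe traverses 180° on the transfer ellipse, so the target must lead by 180° − 105.0° = 75.0°.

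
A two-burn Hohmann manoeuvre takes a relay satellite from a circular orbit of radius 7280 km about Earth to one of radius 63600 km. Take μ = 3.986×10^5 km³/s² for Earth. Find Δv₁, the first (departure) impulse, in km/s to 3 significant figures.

Δv₁ = 2.51 km/s

Transfer-ellipse semi-major axis a_t = (r₁ + r₂)/2 = (7280 + 63600)/2 = 35440 km.
Circular speed at r = 7280 km: v_c = √(μ/r) = 7.400 km/s.
Transfer-orbit speed at the same r (vis-viva, a = a_t): v_t = √[μ(2/r − 1/a_t)] = 9.913 km/s.
Δv₁ = |v_t − v_c| = |9.913 − 7.400| = 2.513 km/s.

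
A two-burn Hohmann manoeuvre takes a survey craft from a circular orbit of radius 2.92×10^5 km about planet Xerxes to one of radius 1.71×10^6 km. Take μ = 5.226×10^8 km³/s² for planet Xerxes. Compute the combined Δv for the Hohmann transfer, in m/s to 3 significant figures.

Δv = 21000 m/s

The Hohmann ellipse has a_t = (r₁ + r₂)/2 = 1.001×10^6 km.
At r₁ the circular-orbit speed is v₁ = √(μ/r₁) = 42.305 km/s.
On the transfer ellipse at r₁, vis-viva equation gives v_p = √[μ(2/r₁ − 1/a_t)] = 55.294 km/s.
First burn Δv₁ = |v_p − v₁| = 12.99 km/s.
Circular speed at r₂: v₂ = √(μ/r₂) = 17.482 km/s.
Transfer-orbit speed at r₂: v_a = √[μ(2/r₂ − 1/a_t)] = 9.4419 km/s.
Second burn Δv₂ = |v₂ − v_a| = 8.040 km/s.
Total Δv = Δv₁ + Δv₂ = 21.03 km/s.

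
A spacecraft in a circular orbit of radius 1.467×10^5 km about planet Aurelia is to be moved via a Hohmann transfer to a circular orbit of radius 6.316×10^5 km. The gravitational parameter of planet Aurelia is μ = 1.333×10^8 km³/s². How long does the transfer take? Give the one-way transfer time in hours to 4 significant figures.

t = 18.35 hours

Transfer-ellipse semi-major axis a_t = (r₁ + r₂)/2 = (1.467×10^5 + 6.316×10^5)/2 = 3.8915×10^5 km.
Half the transfer-orbit period gives t = π√(a_t³/μ) = 66060 s.
Converting: 66060 s ÷ 3600 s/hour = 18.35 hours.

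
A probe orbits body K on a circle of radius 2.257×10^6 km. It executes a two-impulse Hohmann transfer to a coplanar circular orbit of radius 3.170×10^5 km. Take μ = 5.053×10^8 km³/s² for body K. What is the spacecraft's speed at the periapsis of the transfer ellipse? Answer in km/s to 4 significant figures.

v = 52.87 km/s

Transfer-ellipse semi-major axis a_t = (r₁ + r₂)/2 = (2.257×10^6 + 3.170×10^5)/2 = 1.287×10^6 km.
The periapsis of the transfer ellipse is at r = 3.170×10^5 km.
From the vis-viva equation, v = √[μ(2/r − 1/a_t)] = 52.87 km/s.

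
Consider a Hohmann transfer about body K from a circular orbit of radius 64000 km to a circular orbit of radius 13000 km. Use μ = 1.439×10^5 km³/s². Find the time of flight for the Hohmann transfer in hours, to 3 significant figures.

The Hohmann ellipse has a_t = (r₁ + r₂)/2 = 38500 km.
Transfer time t = π√(a_t³/μ) = π√((38500)³ / 1.439×10^5) = 62560 s.
Converting: 62560 s ÷ 3600 s/hour = 17.4 hours.

t = 17.4 hours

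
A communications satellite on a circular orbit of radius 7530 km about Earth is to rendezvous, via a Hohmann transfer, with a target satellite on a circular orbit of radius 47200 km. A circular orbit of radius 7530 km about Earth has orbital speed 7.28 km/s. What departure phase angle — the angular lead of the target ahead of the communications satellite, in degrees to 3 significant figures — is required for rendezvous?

φ = 101°

From the circular-orbit relation v² = μ/r at r = 7530 km: μ = v²r = (7.28)² × 7530 = 3.99078×10^5 km³/s².
Transfer-ellipse semi-major axis a_t = (r₁ + r₂)/2 = (7530 + 47200)/2 = 27365 km.
Transfer time t = π√(a_t³/μ) = 22512 s.
The target's mean motion on its circular orbit is ω₂ = √(μ/r₂³) = 6.1605×10^-5 rad/s.
Angle swept by the target during transfer: ω₂·t = 1.3869 rad = 79.46°.
Arrival is 180° from departure on the ellipse, so φ = 180° − 79.46° = 101°.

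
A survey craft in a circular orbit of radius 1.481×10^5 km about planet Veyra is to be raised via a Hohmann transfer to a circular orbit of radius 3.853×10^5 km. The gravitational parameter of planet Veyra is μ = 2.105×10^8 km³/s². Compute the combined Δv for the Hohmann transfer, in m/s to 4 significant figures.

The Hohmann ellipse has a_t = (r₁ + r₂)/2 = 2.667×10^5 km.
At r₁ the circular-orbit speed is v₁ = √(μ/r₁) = 37.7006 km/s.
On the transfer ellipse at r₁, v² = μ(2/r − 1/a) gives v_p = √[μ(2/r₁ − 1/a_t)] = 45.3144 km/s.
First burn Δv₁ = |v_p − v₁| = 7.614 km/s.
At r₂, v₂ = √(μ/r₂) = 23.374 km/s.
Transfer-orbit speed at r₂: v_a = √[μ(2/r₂ − 1/a_t)] = 17.418 km/s.
Second burn Δv₂ = |v₂ − v_a| = 5.956 km/s.
Total Δv = Δv₁ + Δv₂ = 13.57 km/s.

Δv = 13570 m/s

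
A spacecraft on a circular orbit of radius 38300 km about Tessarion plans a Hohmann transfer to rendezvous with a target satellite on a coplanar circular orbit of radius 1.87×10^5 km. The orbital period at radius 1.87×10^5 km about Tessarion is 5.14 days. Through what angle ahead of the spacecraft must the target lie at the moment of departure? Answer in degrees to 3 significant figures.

From Kepler's third law T² = 4π²r³/μ at r = 1.87×10^5 km, T = 5.14 days = 5.14 × 86400 s = 4.44096×10^5 s: μ = 4π²r³/T² = 1.30897×10^6 km³/s².
Transfer-ellipse semi-major axis a_t = (r₁ + r₂)/2 = (38300 + 1.870×10^5)/2 = 1.1265×10^5 km.
The half-period of the transfer ellipse is t = π√(a_t³/μ) = 1.03820×10^5 s.
The target's mean motion on its circular orbit is ω₂ = √(μ/r₂³) = 1.41483×10^-5 rad/s.
Angle swept by the target during transfer: ω₂·t = 1.4689 rad = 84.16°.
Arrival is 180° from departure on the ellipse, so φ = 180° − 84.16° = 95.8°.

φ = 95.8°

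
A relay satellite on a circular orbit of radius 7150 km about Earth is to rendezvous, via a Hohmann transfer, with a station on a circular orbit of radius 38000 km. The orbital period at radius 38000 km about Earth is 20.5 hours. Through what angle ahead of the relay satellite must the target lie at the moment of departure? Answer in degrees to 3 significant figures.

φ = 97.6°

From Kepler's third law T² = 4π²r³/μ at r = 38000 km, T = 20.5 hours = 20.5 × 3600 s = 73800 s: μ = 4π²r³/T² = 3.97739×10^5 km³/s².
Transfer-ellipse semi-major axis a_t = (r₁ + r₂)/2 = (7150 + 38000)/2 = 22575 km.
Transfer time t = π√(a_t³/μ) = 16896 s.
The target's mean motion on its circular orbit is ω₂ = √(μ/r₂³) = 8.5138×10^-5 rad/s.
Angle swept by the target during transfer: ω₂·t = 1.4385 rad = 82.42°.
The relay satellite traverses 180° on the transfer ellipse, so the target must lead by 180° − 82.42° = 97.6°.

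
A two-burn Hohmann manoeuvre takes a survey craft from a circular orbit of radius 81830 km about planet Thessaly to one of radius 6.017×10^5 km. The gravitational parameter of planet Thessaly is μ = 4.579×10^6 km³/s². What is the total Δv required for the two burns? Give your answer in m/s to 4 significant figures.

Semi-major axis of the transfer orbit: a_t = (81830 + 6.017×10^5)/2 = 3.41765×10^5 km.
Circular speed at r₁: v₁ = √(μ/r₁) = √(4.579×10^6/81830) = 7.4805 km/s.
Transfer-orbit speed at r₁ (v² = μ(2/r − 1/a)): v_p = √[μ(2/r₁ − 1/a_t)] = 9.9256 km/s.
First burn Δv₁ = |v_p − v₁| = 2.445 km/s.
Circular speed at r₂: v₂ = √(μ/r₂) = 2.759 km/s.
Transfer-orbit speed at r₂: v_a = √[μ(2/r₂ − 1/a_t)] = 1.350 km/s.
Second burn Δv₂ = |v₂ − v_a| = 1.409 km/s.
Total Δv = Δv₁ + Δv₂ = 3.854 km/s.

Δv = 3854 m/s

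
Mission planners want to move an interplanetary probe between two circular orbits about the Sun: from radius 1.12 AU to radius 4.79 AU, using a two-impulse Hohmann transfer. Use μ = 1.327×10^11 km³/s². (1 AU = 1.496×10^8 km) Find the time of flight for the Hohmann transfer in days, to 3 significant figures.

t = 928 days

In km: r₁ = 1.12 × 1.496×10^8 = 1.67552×10^8 km; r₂ = 4.79 × 1.496×10^8 = 7.16584×10^8 km.
The Hohmann ellipse has a_t = (r₁ + r₂)/2 = 4.42068×10^8 km.
By Kepler's third law the transfer-orbit period is T = 2π√(a_t³/μ), so t = T/2 = 8.016×10^7 s.
Converting: 8.016×10^7 s ÷ 86400 s/day = 928 days.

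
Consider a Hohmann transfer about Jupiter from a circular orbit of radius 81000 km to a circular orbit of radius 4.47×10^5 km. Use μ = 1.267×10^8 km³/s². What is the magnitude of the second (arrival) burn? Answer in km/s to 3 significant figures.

Transfer-ellipse semi-major axis a_t = (r₁ + r₂)/2 = (81000 + 4.470×10^5)/2 = 2.640×10^5 km.
On the circular orbit at r = 4.470×10^5 km, v_c = √(μ/r) = 16.836 km/s.
Transfer-orbit speed at the same r (vis-viva, a = a_t): v_t = √[μ(2/r − 1/a_t)] = 9.3256 km/s.
Δv₂ = |v_t − v_c| = |9.3256 − 16.836| = 7.510 km/s.

Δv₂ = 7.51 km/s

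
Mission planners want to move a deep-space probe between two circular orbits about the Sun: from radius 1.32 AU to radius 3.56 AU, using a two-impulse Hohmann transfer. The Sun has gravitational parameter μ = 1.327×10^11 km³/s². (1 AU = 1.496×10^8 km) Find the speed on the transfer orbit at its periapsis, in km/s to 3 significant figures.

v = 31.3 km/s

In km: r₁ = 1.32 × 1.496×10^8 = 1.97472×10^8 km; r₂ = 3.56 × 1.496×10^8 = 5.32576×10^8 km.
Transfer-ellipse semi-major axis a_t = (r₁ + r₂)/2 = (1.97472×10^8 + 5.32576×10^8)/2 = 3.65024×10^8 km.
At periapsis, r = 1.97472×10^8 km.
Applying v² = μ(2/r − 1/a_t): v = 31.31 km/s.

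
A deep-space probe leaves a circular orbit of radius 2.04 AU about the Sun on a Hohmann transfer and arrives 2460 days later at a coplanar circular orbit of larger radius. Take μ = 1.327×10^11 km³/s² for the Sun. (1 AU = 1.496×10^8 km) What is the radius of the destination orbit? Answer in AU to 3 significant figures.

In km: r₁ = 2.04 × 1.496×10^8 = 3.05184×10^8 km.
Transfer time t = 2460 days = 2.12544×10^8 s, and t = π√(a_t³/μ).
So a_t = (μ t²/π²)^(1/3) = (1.327×10^11 × (2.12544×10^8)² / π²)^(1/3) = 8.4688×10^8 km.
Since a_t = (r₁ + r₂)/2, r₂ = 2a_t − r₁ = 2×8.4688×10^8 − 3.05184×10^8 = 1.388576×10^9 km.
In AU: r₂ = 1.388576×10^9 / 1.496×10^8 = 9.28 AU.

r₂ = 9.28 AU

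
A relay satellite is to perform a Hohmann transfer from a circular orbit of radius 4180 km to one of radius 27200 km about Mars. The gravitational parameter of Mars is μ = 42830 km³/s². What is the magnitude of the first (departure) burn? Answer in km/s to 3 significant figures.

Semi-major axis of the transfer orbit: a_t = (4180 + 27200)/2 = 15690 km.
Circular speed at r = 4180 km: v_c = √(μ/r) = 3.201 km/s.
Vis-viva on the transfer ellipse at r = 4180 km gives v_t = √[μ(2/r − 1/a_t)] = 4.215 km/s.
Δv₁ = |v_t − v_c| = |4.215 − 3.201| = 1.014 km/s.

Δv₁ = 1.01 km/s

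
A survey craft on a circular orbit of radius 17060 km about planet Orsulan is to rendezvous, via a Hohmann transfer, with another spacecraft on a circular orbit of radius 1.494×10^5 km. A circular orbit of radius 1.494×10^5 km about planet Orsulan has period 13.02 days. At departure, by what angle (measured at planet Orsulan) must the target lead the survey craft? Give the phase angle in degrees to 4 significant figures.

From Kepler's third law T² = 4π²r³/μ at r = 1.494×10^5 km, T = 13.02 days = 13.02 × 86400 s = 1.124928×10^6 s: μ = 4π²r³/T² = 1.04031×10^5 km³/s².
The Hohmann ellipse has a_t = (r₁ + r₂)/2 = 83230 km.
The half-period of the transfer ellipse is t = π√(a_t³/μ) = 2.338776×10^5 s.
Target angular speed ω₂ = √(μ/r₂³) = 5.585411×10^-6 rad/s.
Angle swept by the target during transfer: ω₂·t = 1.306303 rad = 74.846°.
The survey craft traverses 180° on the transfer ellipse, so the target must lead by 180° − 74.846° = 105.2°.

φ = 105.2°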